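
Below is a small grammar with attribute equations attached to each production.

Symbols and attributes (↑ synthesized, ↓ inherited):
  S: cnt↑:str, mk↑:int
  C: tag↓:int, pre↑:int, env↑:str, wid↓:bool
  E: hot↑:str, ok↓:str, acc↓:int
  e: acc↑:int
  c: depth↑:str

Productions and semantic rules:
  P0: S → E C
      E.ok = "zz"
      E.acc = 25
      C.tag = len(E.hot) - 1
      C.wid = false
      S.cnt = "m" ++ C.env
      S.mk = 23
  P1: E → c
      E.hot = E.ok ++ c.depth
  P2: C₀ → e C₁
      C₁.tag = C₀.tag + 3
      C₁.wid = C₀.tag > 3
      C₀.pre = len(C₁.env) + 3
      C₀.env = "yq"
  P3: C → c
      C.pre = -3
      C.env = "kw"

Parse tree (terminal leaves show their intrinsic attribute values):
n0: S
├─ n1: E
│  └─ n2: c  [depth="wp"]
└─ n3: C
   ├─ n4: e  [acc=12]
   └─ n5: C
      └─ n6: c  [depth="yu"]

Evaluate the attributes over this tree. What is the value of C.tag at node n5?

6

1. n1.ok = "zz"  ["zz"]
2. n1.acc = 25  [25]
3. n2.depth = "wp"  [terminal]
4. n1.hot = "zzwp"  [E.ok ++ c.depth]
5. n3.tag = 3  [len(E.hot) - 1]
6. n3.wid = false  [false]
7. n4.acc = 12  [terminal]
8. n5.tag = 6  [C₀.tag + 3]
9. n5.wid = false  [C₀.tag > 3]
10. n6.depth = "yu"  [terminal]
11. n5.pre = -3  [-3]
12. n5.env = "kw"  ["kw"]
13. n3.pre = 5  [len(C₁.env) + 3]
14. n3.env = "yq"  ["yq"]
15. n0.cnt = "myq"  ["m" ++ C.env]
16. n0.mk = 23  [23]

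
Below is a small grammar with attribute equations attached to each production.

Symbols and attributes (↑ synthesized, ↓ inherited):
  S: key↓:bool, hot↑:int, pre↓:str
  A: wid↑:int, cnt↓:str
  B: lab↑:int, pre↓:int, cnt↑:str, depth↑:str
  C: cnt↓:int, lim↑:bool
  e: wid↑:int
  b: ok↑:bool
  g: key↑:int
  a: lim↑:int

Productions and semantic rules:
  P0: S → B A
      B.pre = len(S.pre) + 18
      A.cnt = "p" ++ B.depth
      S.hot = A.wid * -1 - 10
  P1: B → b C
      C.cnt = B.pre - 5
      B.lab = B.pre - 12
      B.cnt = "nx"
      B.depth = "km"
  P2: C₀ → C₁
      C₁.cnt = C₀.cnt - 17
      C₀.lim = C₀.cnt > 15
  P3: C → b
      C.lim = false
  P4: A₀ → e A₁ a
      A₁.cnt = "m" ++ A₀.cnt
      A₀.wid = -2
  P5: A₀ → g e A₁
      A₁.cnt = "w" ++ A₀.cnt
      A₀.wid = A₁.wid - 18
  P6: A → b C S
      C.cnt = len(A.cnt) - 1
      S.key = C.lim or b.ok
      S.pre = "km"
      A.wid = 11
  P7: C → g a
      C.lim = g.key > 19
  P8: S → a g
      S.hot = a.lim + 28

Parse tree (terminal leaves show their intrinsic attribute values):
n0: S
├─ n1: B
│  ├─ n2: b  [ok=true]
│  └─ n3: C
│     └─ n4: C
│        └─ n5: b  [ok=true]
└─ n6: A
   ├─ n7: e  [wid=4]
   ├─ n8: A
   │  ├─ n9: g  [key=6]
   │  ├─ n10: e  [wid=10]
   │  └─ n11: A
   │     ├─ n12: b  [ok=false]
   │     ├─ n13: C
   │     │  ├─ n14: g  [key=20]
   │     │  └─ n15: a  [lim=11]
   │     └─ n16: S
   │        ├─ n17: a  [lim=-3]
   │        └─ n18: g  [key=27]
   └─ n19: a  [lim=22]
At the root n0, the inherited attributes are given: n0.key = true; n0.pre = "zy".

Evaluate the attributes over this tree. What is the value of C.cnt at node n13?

4

1. n0.key = true  [given at root]
2. n0.pre = "zy"  [given at root]
3. n1.pre = 20  [len(S.pre) + 18]
4. n2.ok = true  [terminal]
5. n3.cnt = 15  [B.pre - 5]
6. n4.cnt = -2  [C₀.cnt - 17]
7. n5.ok = true  [terminal]
8. n4.lim = false  [false]
9. n3.lim = false  [C₀.cnt > 15]
10. n1.lab = 8  [B.pre - 12]
11. n1.cnt = "nx"  ["nx"]
12. n1.depth = "km"  ["km"]
13. n6.cnt = "pkm"  ["p" ++ B.depth]
14. n7.wid = 4  [terminal]
15. n8.cnt = "mpkm"  ["m" ++ A₀.cnt]
16. n9.key = 6  [terminal]
17. n10.wid = 10  [terminal]
18. n11.cnt = "wmpkm"  ["w" ++ A₀.cnt]
19. n12.ok = false  [terminal]
20. n13.cnt = 4  [len(A.cnt) - 1]
21. n14.key = 20  [terminal]
22. n15.lim = 11  [terminal]
23. n13.lim = true  [g.key > 19]
24. n16.key = true  [C.lim or b.ok]
25. n16.pre = "km"  ["km"]
26. n17.lim = -3  [terminal]
27. n18.key = 27  [terminal]
28. n16.hot = 25  [a.lim + 28]
29. n11.wid = 11  [11]
30. n8.wid = -7  [A₁.wid - 18]
31. n19.lim = 22  [terminal]
32. n6.wid = -2  [-2]
33. n0.hot = -8  [A.wid * -1 - 10]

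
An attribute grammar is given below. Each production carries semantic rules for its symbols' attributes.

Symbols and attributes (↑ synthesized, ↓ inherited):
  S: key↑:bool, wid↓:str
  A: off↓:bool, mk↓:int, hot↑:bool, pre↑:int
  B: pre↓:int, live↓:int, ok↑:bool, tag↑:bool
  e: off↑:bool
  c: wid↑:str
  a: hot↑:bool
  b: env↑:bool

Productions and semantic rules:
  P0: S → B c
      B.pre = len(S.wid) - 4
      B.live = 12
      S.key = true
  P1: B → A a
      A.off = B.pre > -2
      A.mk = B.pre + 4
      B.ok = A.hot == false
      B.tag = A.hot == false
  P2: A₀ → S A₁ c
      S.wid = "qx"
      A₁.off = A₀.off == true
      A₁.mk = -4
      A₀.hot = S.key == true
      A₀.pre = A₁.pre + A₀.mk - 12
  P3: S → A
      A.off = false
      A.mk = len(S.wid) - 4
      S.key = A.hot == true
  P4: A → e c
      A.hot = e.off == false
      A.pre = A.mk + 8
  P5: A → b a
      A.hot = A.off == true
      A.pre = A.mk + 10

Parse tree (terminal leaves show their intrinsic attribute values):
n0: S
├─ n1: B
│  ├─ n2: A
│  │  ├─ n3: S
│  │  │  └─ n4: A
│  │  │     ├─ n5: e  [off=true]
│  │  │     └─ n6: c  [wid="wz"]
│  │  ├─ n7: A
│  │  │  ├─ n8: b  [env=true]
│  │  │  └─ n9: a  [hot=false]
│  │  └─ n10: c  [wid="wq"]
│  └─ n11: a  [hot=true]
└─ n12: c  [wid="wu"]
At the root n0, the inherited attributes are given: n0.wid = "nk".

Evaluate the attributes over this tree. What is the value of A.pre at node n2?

1. n0.wid = "nk"  [given at root]
2. n1.pre = -2  [len(S.wid) - 4]
3. n1.live = 12  [12]
4. n2.off = false  [B.pre > -2]
5. n2.mk = 2  [B.pre + 4]
6. n3.wid = "qx"  ["qx"]
7. n4.off = false  [false]
8. n4.mk = -2  [len(S.wid) - 4]
9. n5.off = true  [terminal]
10. n6.wid = "wz"  [terminal]
11. n4.hot = false  [e.off == false]
12. n4.pre = 6  [A.mk + 8]
13. n3.key = false  [A.hot == true]
14. n7.off = false  [A₀.off == true]
15. n7.mk = -4  [-4]
16. n8.env = true  [terminal]
17. n9.hot = false  [terminal]
18. n7.hot = false  [A.off == true]
19. n7.pre = 6  [A.mk + 10]
20. n10.wid = "wq"  [terminal]
21. n2.hot = false  [S.key == true]
22. n2.pre = -4  [A₁.pre + A₀.mk - 12]
23. n11.hot = true  [terminal]
24. n1.ok = true  [A.hot == false]
25. n1.tag = true  [A.hot == false]
26. n12.wid = "wu"  [terminal]
27. n0.key = true  [true]

-4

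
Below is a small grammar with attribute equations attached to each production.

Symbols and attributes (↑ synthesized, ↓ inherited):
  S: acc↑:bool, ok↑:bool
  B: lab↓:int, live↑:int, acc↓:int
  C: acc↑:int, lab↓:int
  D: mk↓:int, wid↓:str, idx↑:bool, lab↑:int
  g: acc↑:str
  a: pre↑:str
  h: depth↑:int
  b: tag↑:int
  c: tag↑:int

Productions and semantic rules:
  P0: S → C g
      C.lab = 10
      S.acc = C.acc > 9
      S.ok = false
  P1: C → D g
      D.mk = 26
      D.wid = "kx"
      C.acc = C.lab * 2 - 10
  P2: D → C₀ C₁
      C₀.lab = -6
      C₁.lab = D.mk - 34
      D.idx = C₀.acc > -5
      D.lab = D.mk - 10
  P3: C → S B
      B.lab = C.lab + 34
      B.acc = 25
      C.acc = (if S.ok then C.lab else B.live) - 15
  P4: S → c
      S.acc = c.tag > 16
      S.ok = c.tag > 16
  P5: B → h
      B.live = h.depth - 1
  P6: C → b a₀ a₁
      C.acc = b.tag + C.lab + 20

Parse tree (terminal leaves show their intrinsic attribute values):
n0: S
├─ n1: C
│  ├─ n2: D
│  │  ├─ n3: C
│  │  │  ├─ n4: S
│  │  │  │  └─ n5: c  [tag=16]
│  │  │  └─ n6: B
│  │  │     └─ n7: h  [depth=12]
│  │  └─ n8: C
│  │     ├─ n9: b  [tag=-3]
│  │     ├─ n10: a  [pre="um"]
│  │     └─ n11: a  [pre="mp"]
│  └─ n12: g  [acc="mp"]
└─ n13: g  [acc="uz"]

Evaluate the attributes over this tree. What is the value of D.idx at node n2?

1. n1.lab = 10  [10]
2. n2.mk = 26  [26]
3. n2.wid = "kx"  ["kx"]
4. n3.lab = -6  [-6]
5. n5.tag = 16  [terminal]
6. n4.acc = false  [c.tag > 16]
7. n4.ok = false  [c.tag > 16]
8. n6.lab = 28  [C.lab + 34]
9. n6.acc = 25  [25]
10. n7.depth = 12  [terminal]
11. n6.live = 11  [h.depth - 1]
12. n3.acc = -4  [(if S.ok then C.lab else B.live) - 15]
13. n8.lab = -8  [D.mk - 34]
14. n9.tag = -3  [terminal]
15. n10.pre = "um"  [terminal]
16. n11.pre = "mp"  [terminal]
17. n8.acc = 9  [b.tag + C.lab + 20]
18. n2.idx = true  [C₀.acc > -5]
19. n2.lab = 16  [D.mk - 10]
20. n12.acc = "mp"  [terminal]
21. n1.acc = 10  [C.lab * 2 - 10]
22. n13.acc = "uz"  [terminal]
23. n0.acc = true  [C.acc > 9]
24. n0.ok = false  [false]

true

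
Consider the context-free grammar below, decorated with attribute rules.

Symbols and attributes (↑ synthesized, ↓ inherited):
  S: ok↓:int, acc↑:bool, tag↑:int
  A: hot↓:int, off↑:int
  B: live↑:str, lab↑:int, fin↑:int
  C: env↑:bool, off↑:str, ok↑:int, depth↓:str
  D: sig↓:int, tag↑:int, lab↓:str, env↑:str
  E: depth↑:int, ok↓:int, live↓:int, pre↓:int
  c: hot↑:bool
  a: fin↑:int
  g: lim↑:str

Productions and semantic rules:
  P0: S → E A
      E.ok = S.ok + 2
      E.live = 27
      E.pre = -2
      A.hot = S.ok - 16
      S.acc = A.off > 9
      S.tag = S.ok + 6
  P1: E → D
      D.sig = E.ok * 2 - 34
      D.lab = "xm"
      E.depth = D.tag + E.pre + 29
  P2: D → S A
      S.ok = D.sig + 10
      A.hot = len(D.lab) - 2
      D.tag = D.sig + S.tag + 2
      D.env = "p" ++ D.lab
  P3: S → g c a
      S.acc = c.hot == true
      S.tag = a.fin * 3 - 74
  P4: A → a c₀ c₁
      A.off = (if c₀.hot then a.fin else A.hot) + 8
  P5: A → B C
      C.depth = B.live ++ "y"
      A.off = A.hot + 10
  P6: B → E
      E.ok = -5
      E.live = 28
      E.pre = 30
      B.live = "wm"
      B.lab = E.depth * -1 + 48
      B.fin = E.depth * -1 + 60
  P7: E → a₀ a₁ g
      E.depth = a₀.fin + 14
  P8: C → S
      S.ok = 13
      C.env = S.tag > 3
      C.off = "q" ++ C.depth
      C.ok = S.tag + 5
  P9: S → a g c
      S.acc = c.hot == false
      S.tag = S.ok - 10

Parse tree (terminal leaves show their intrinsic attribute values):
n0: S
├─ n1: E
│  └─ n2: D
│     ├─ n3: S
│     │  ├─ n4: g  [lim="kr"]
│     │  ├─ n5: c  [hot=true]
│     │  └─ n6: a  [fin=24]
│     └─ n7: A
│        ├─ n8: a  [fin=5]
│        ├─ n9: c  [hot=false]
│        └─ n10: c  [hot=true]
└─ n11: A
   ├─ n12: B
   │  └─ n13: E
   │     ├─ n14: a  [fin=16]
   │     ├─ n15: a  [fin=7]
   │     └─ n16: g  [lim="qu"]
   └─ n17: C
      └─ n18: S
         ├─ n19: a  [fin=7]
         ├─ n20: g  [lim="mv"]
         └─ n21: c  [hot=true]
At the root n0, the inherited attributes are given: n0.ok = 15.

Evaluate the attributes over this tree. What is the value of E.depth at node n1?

27

1. n0.ok = 15  [given at root]
2. n1.ok = 17  [S.ok + 2]
3. n1.live = 27  [27]
4. n1.pre = -2  [-2]
5. n2.sig = 0  [E.ok * 2 - 34]
6. n2.lab = "xm"  ["xm"]
7. n3.ok = 10  [D.sig + 10]
8. n4.lim = "kr"  [terminal]
9. n5.hot = true  [terminal]
10. n6.fin = 24  [terminal]
11. n3.acc = true  [c.hot == true]
12. n3.tag = -2  [a.fin * 3 - 74]
13. n7.hot = 0  [len(D.lab) - 2]
14. n8.fin = 5  [terminal]
15. n9.hot = false  [terminal]
16. n10.hot = true  [terminal]
17. n7.off = 8  [(if c₀.hot then a.fin else A.hot) + 8]
18. n2.tag = 0  [D.sig + S.tag + 2]
19. n2.env = "pxm"  ["p" ++ D.lab]
20. n1.depth = 27  [D.tag + E.pre + 29]
21. n11.hot = -1  [S.ok - 16]
22. n13.ok = -5  [-5]
23. n13.live = 28  [28]
24. n13.pre = 30  [30]
25. n14.fin = 16  [terminal]
26. n15.fin = 7  [terminal]
27. n16.lim = "qu"  [terminal]
28. n13.depth = 30  [a₀.fin + 14]
29. n12.live = "wm"  ["wm"]
30. n12.lab = 18  [E.depth * -1 + 48]
31. n12.fin = 30  [E.depth * -1 + 60]
32. n17.depth = "wmy"  [B.live ++ "y"]
33. n18.ok = 13  [13]
34. n19.fin = 7  [terminal]
35. n20.lim = "mv"  [terminal]
36. n21.hot = true  [terminal]
37. n18.acc = false  [c.hot == false]
38. n18.tag = 3  [S.ok - 10]
39. n17.env = false  [S.tag > 3]
40. n17.off = "qwmy"  ["q" ++ C.depth]
41. n17.ok = 8  [S.tag + 5]
42. n11.off = 9  [A.hot + 10]
43. n0.acc = false  [A.off > 9]
44. n0.tag = 21  [S.ok + 6]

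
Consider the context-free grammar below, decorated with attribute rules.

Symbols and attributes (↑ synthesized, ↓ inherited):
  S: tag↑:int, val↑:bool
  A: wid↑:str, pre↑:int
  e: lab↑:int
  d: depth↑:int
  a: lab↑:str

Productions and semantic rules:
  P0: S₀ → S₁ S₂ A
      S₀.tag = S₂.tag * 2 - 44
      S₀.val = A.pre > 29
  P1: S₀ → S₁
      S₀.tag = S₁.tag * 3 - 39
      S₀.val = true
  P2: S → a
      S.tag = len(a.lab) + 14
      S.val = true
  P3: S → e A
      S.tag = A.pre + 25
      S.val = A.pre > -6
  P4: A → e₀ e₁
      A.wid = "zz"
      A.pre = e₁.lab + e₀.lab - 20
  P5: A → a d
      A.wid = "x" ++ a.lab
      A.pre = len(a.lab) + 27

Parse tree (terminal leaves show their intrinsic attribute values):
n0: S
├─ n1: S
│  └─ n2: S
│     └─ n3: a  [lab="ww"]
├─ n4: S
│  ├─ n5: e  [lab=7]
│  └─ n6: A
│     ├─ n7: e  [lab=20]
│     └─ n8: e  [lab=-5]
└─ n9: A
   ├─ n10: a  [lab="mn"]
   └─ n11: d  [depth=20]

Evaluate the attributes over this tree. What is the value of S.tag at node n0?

1. n3.lab = "ww"  [terminal]
2. n2.tag = 16  [len(a.lab) + 14]
3. n2.val = true  [true]
4. n1.tag = 9  [S₁.tag * 3 - 39]
5. n1.val = true  [true]
6. n5.lab = 7  [terminal]
7. n7.lab = 20  [terminal]
8. n8.lab = -5  [terminal]
9. n6.wid = "zz"  ["zz"]
10. n6.pre = -5  [e₁.lab + e₀.lab - 20]
11. n4.tag = 20  [A.pre + 25]
12. n4.val = true  [A.pre > -6]
13. n10.lab = "mn"  [terminal]
14. n11.depth = 20  [terminal]
15. n9.wid = "xmn"  ["x" ++ a.lab]
16. n9.pre = 29  [len(a.lab) + 27]
17. n0.tag = -4  [S₂.tag * 2 - 44]
18. n0.val = false  [A.pre > 29]

-4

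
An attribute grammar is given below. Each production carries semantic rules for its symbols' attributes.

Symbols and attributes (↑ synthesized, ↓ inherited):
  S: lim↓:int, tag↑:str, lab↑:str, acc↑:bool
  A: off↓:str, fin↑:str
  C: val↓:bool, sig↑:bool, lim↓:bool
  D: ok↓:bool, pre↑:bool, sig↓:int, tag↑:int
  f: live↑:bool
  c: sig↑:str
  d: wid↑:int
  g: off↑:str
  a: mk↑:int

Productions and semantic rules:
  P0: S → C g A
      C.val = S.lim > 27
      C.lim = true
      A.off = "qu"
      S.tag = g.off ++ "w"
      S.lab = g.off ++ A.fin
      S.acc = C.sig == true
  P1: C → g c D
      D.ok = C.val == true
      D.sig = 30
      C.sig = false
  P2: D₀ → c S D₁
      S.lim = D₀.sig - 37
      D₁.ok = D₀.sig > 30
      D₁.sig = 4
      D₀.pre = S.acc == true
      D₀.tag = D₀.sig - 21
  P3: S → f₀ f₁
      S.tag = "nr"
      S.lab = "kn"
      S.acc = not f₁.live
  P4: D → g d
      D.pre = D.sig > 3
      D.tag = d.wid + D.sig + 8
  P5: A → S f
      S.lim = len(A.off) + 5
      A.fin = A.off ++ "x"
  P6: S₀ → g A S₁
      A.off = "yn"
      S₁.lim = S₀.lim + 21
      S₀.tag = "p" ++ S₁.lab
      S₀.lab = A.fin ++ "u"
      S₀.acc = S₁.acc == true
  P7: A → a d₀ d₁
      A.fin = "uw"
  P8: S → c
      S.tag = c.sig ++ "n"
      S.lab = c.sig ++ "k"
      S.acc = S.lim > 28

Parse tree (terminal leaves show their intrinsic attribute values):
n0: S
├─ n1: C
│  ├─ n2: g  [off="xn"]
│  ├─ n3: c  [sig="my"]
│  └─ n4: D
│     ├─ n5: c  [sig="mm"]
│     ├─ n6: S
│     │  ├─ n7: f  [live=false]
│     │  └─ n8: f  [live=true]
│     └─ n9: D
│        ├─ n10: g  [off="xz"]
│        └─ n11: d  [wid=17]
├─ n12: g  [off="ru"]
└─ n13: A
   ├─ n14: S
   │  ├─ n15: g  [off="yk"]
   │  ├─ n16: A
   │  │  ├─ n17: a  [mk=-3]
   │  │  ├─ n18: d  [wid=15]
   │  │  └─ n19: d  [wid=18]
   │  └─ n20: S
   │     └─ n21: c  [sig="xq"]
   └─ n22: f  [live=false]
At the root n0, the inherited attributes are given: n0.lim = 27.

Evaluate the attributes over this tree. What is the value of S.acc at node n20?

1. n0.lim = 27  [given at root]
2. n1.val = false  [S.lim > 27]
3. n1.lim = true  [true]
4. n2.off = "xn"  [terminal]
5. n3.sig = "my"  [terminal]
6. n4.ok = false  [C.val == true]
7. n4.sig = 30  [30]
8. n5.sig = "mm"  [terminal]
9. n6.lim = -7  [D₀.sig - 37]
10. n7.live = false  [terminal]
11. n8.live = true  [terminal]
12. n6.tag = "nr"  ["nr"]
13. n6.lab = "kn"  ["kn"]
14. n6.acc = false  [not f₁.live]
15. n9.ok = false  [D₀.sig > 30]
16. n9.sig = 4  [4]
17. n10.off = "xz"  [terminal]
18. n11.wid = 17  [terminal]
19. n9.pre = true  [D.sig > 3]
20. n9.tag = 29  [d.wid + D.sig + 8]
21. n4.pre = false  [S.acc == true]
22. n4.tag = 9  [D₀.sig - 21]
23. n1.sig = false  [false]
24. n12.off = "ru"  [terminal]
25. n13.off = "qu"  ["qu"]
26. n14.lim = 7  [len(A.off) + 5]
27. n15.off = "yk"  [terminal]
28. n16.off = "yn"  ["yn"]
29. n17.mk = -3  [terminal]
30. n18.wid = 15  [terminal]
31. n19.wid = 18  [terminal]
32. n16.fin = "uw"  ["uw"]
33. n20.lim = 28  [S₀.lim + 21]
34. n21.sig = "xq"  [terminal]
35. n20.tag = "xqn"  [c.sig ++ "n"]
36. n20.lab = "xqk"  [c.sig ++ "k"]
37. n20.acc = false  [S.lim > 28]
38. n14.tag = "pxqk"  ["p" ++ S₁.lab]
39. n14.lab = "uwu"  [A.fin ++ "u"]
40. n14.acc = false  [S₁.acc == true]
41. n22.live = false  [terminal]
42. n13.fin = "qux"  [A.off ++ "x"]
43. n0.tag = "ruw"  [g.off ++ "w"]
44. n0.lab = "ruqux"  [g.off ++ A.fin]
45. n0.acc = false  [C.sig == true]

false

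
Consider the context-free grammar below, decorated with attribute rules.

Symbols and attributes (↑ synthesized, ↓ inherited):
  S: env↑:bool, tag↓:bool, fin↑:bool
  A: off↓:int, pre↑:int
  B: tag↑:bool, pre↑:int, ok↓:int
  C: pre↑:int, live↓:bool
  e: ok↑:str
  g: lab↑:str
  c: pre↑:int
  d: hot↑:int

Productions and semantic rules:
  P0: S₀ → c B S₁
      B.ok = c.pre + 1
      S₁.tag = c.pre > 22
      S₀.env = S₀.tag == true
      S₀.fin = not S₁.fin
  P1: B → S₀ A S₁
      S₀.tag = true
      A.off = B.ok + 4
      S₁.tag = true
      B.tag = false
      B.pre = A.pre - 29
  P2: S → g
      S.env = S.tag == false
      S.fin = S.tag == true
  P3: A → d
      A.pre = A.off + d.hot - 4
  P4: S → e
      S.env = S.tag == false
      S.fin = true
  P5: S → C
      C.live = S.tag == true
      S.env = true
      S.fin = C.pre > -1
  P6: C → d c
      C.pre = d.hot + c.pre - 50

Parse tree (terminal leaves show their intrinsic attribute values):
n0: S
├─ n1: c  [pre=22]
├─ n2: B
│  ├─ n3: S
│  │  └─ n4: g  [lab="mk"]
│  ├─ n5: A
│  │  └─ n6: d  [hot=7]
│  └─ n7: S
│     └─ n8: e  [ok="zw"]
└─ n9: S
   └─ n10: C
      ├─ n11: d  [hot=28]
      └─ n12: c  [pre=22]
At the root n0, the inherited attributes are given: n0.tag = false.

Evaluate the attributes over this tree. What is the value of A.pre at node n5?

1. n0.tag = false  [given at root]
2. n1.pre = 22  [terminal]
3. n2.ok = 23  [c.pre + 1]
4. n3.tag = true  [true]
5. n4.lab = "mk"  [terminal]
6. n3.env = false  [S.tag == false]
7. n3.fin = true  [S.tag == true]
8. n5.off = 27  [B.ok + 4]
9. n6.hot = 7  [terminal]
10. n5.pre = 30  [A.off + d.hot - 4]
11. n7.tag = true  [true]
12. n8.ok = "zw"  [terminal]
13. n7.env = false  [S.tag == false]
14. n7.fin = true  [true]
15. n2.tag = false  [false]
16. n2.pre = 1  [A.pre - 29]
17. n9.tag = false  [c.pre > 22]
18. n10.live = false  [S.tag == true]
19. n11.hot = 28  [terminal]
20. n12.pre = 22  [terminal]
21. n10.pre = 0  [d.hot + c.pre - 50]
22. n9.env = true  [true]
23. n9.fin = true  [C.pre > -1]
24. n0.env = false  [S₀.tag == true]
25. n0.fin = false  [not S₁.fin]

30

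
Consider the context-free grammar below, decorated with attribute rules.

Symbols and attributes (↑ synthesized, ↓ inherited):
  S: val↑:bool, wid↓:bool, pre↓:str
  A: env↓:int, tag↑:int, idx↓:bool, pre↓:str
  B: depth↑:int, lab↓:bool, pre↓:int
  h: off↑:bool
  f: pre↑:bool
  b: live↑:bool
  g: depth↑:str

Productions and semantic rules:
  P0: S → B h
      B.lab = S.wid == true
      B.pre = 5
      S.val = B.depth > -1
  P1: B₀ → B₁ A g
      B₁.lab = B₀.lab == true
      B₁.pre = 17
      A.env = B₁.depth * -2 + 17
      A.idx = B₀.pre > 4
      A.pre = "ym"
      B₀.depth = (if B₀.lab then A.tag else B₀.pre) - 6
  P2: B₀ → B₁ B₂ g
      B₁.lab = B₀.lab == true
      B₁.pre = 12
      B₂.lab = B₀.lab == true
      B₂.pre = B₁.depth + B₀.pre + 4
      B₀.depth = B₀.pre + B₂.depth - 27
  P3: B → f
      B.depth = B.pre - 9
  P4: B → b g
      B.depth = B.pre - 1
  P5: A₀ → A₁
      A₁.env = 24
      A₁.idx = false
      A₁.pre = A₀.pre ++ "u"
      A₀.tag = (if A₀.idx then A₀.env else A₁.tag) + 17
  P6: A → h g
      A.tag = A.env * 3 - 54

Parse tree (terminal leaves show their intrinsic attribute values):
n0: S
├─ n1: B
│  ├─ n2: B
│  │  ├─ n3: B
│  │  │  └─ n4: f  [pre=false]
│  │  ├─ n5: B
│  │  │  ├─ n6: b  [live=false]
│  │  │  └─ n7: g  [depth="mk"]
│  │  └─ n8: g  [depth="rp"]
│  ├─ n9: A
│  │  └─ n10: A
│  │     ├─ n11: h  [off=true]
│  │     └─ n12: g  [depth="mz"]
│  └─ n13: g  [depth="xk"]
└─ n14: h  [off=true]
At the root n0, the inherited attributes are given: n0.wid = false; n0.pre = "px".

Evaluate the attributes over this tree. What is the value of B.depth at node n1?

1. n0.wid = false  [given at root]
2. n0.pre = "px"  [given at root]
3. n1.lab = false  [S.wid == true]
4. n1.pre = 5  [5]
5. n2.lab = false  [B₀.lab == true]
6. n2.pre = 17  [17]
7. n3.lab = false  [B₀.lab == true]
8. n3.pre = 12  [12]
9. n4.pre = false  [terminal]
10. n3.depth = 3  [B.pre - 9]
11. n5.lab = false  [B₀.lab == true]
12. n5.pre = 24  [B₁.depth + B₀.pre + 4]
13. n6.live = false  [terminal]
14. n7.depth = "mk"  [terminal]
15. n5.depth = 23  [B.pre - 1]
16. n8.depth = "rp"  [terminal]
17. n2.depth = 13  [B₀.pre + B₂.depth - 27]
18. n9.env = -9  [B₁.depth * -2 + 17]
19. n9.idx = true  [B₀.pre > 4]
20. n9.pre = "ym"  ["ym"]
21. n10.env = 24  [24]
22. n10.idx = false  [false]
23. n10.pre = "ymu"  [A₀.pre ++ "u"]
24. n11.off = true  [terminal]
25. n12.depth = "mz"  [terminal]
26. n10.tag = 18  [A.env * 3 - 54]
27. n9.tag = 8  [(if A₀.idx then A₀.env else A₁.tag) + 17]
28. n13.depth = "xk"  [terminal]
29. n1.depth = -1  [(if B₀.lab then A.tag else B₀.pre) - 6]
30. n14.off = true  [terminal]
31. n0.val = false  [B.depth > -1]

-1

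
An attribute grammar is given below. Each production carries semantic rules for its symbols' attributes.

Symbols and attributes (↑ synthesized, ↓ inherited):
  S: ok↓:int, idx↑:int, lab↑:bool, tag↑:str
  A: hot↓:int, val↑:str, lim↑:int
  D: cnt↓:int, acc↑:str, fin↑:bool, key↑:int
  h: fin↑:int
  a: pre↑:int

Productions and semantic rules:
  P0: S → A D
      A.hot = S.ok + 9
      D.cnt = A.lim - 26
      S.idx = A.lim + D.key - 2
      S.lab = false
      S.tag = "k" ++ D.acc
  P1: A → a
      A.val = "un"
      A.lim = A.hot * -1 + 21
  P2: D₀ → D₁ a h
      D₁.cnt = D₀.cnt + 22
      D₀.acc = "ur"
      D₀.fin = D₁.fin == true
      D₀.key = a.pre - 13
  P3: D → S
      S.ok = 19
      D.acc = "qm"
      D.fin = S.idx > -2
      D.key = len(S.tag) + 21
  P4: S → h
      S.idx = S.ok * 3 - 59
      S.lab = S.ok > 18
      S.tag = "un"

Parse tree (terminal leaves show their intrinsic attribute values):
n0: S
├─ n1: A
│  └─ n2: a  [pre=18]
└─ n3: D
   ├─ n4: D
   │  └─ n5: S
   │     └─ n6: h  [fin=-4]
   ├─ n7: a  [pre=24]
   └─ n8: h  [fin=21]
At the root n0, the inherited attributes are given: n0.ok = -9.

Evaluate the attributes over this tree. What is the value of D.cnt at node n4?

1. n0.ok = -9  [given at root]
2. n1.hot = 0  [S.ok + 9]
3. n2.pre = 18  [terminal]
4. n1.val = "un"  ["un"]
5. n1.lim = 21  [A.hot * -1 + 21]
6. n3.cnt = -5  [A.lim - 26]
7. n4.cnt = 17  [D₀.cnt + 22]
8. n5.ok = 19  [19]
9. n6.fin = -4  [terminal]
10. n5.idx = -2  [S.ok * 3 - 59]
11. n5.lab = true  [S.ok > 18]
12. n5.tag = "un"  ["un"]
13. n4.acc = "qm"  ["qm"]
14. n4.fin = false  [S.idx > -2]
15. n4.key = 23  [len(S.tag) + 21]
16. n7.pre = 24  [terminal]
17. n8.fin = 21  [terminal]
18. n3.acc = "ur"  ["ur"]
19. n3.fin = false  [D₁.fin == true]
20. n3.key = 11  [a.pre - 13]
21. n0.idx = 30  [A.lim + D.key - 2]
22. n0.lab = false  [false]
23. n0.tag = "kur"  ["k" ++ D.acc]

17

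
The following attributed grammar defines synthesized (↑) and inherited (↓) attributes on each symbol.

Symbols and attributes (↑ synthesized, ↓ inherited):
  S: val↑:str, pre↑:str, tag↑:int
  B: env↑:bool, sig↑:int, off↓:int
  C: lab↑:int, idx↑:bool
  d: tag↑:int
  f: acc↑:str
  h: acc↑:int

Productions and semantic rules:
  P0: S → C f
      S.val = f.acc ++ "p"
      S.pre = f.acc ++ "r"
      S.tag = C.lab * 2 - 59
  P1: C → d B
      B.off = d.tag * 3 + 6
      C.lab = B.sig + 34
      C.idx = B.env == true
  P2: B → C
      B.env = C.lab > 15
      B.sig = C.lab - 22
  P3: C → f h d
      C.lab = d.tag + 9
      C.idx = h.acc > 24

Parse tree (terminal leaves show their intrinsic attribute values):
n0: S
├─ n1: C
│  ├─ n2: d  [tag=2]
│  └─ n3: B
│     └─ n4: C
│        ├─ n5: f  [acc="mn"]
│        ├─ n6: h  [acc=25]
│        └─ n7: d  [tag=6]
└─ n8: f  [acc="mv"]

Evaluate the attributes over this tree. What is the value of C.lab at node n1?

27

1. n2.tag = 2  [terminal]
2. n3.off = 12  [d.tag * 3 + 6]
3. n5.acc = "mn"  [terminal]
4. n6.acc = 25  [terminal]
5. n7.tag = 6  [terminal]
6. n4.lab = 15  [d.tag + 9]
7. n4.idx = true  [h.acc > 24]
8. n3.env = false  [C.lab > 15]
9. n3.sig = -7  [C.lab - 22]
10. n1.lab = 27  [B.sig + 34]
11. n1.idx = false  [B.env == true]
12. n8.acc = "mv"  [terminal]
13. n0.val = "mvp"  [f.acc ++ "p"]
14. n0.pre = "mvr"  [f.acc ++ "r"]
15. n0.tag = -5  [C.lab * 2 - 59]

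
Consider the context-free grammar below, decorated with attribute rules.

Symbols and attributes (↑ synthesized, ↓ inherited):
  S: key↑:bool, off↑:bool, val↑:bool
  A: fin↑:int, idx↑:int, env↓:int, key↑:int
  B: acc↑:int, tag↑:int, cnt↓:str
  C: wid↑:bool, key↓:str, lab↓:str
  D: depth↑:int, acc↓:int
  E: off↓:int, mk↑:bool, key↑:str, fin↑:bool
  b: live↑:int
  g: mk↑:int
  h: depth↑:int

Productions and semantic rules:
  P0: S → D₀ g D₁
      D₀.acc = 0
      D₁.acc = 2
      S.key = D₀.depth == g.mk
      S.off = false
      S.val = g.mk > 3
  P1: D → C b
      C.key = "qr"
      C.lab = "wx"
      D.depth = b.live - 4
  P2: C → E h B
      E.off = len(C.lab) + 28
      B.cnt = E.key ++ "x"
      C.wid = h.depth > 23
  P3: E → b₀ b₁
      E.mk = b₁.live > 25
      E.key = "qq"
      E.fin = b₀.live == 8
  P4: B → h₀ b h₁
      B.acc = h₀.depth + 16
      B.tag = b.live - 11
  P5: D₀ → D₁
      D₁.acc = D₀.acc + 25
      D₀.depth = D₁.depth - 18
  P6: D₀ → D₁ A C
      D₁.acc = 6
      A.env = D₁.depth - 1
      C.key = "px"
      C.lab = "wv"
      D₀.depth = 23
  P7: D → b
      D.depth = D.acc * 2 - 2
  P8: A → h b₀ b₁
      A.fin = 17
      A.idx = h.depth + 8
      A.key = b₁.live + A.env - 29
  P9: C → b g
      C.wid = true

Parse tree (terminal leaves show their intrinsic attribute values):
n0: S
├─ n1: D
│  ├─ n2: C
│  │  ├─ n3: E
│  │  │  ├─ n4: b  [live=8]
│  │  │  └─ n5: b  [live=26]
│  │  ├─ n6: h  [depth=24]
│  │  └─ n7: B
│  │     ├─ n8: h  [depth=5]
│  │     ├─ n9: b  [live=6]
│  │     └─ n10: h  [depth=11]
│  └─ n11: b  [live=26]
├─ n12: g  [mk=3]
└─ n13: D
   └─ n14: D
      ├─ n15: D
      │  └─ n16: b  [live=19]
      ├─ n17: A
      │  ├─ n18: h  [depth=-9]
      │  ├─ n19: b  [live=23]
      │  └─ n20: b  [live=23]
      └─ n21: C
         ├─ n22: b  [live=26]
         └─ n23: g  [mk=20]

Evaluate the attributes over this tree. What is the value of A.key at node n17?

3

1. n1.acc = 0  [0]
2. n2.key = "qr"  ["qr"]
3. n2.lab = "wx"  ["wx"]
4. n3.off = 30  [len(C.lab) + 28]
5. n4.live = 8  [terminal]
6. n5.live = 26  [terminal]
7. n3.mk = true  [b₁.live > 25]
8. n3.key = "qq"  ["qq"]
9. n3.fin = true  [b₀.live == 8]
10. n6.depth = 24  [terminal]
11. n7.cnt = "qqx"  [E.key ++ "x"]
12. n8.depth = 5  [terminal]
13. n9.live = 6  [terminal]
14. n10.depth = 11  [terminal]
15. n7.acc = 21  [h₀.depth + 16]
16. n7.tag = -5  [b.live - 11]
17. n2.wid = true  [h.depth > 23]
18. n11.live = 26  [terminal]
19. n1.depth = 22  [b.live - 4]
20. n12.mk = 3  [terminal]
21. n13.acc = 2  [2]
22. n14.acc = 27  [D₀.acc + 25]
23. n15.acc = 6  [6]
24. n16.live = 19  [terminal]
25. n15.depth = 10  [D.acc * 2 - 2]
26. n17.env = 9  [D₁.depth - 1]
27. n18.depth = -9  [terminal]
28. n19.live = 23  [terminal]
29. n20.live = 23  [terminal]
30. n17.fin = 17  [17]
31. n17.idx = -1  [h.depth + 8]
32. n17.key = 3  [b₁.live + A.env - 29]
33. n21.key = "px"  ["px"]
34. n21.lab = "wv"  ["wv"]
35. n22.live = 26  [terminal]
36. n23.mk = 20  [terminal]
37. n21.wid = true  [true]
38. n14.depth = 23  [23]
39. n13.depth = 5  [D₁.depth - 18]
40. n0.key = false  [D₀.depth == g.mk]
41. n0.off = false  [false]
42. n0.val = false  [g.mk > 3]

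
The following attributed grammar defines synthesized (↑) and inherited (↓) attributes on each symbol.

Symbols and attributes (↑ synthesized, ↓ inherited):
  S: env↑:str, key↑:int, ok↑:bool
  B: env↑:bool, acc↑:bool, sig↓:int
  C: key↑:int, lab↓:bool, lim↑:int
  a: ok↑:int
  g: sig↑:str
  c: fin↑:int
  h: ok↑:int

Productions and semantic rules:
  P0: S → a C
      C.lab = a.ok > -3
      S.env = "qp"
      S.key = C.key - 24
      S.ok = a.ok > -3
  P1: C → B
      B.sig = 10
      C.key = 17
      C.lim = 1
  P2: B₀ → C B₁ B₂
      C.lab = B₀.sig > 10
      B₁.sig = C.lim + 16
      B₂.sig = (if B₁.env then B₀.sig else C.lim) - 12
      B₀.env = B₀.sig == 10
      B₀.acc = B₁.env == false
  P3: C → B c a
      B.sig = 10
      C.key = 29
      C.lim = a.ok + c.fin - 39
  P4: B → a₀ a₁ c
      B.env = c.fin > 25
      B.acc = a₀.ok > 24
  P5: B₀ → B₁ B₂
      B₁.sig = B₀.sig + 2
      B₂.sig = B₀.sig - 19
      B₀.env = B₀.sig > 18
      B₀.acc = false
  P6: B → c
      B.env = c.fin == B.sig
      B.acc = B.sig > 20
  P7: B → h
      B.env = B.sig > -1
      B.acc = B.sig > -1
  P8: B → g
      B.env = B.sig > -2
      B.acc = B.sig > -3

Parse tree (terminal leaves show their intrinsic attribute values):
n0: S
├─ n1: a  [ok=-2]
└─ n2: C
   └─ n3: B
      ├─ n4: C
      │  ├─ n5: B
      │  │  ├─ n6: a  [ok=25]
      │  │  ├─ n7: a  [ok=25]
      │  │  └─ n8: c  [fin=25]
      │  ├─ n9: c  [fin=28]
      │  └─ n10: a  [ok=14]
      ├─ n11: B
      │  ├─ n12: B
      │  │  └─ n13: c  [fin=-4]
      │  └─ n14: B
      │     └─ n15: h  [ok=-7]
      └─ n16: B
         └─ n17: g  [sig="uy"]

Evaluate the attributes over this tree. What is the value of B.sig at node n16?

-2

1. n1.ok = -2  [terminal]
2. n2.lab = true  [a.ok > -3]
3. n3.sig = 10  [10]
4. n4.lab = false  [B₀.sig > 10]
5. n5.sig = 10  [10]
6. n6.ok = 25  [terminal]
7. n7.ok = 25  [terminal]
8. n8.fin = 25  [terminal]
9. n5.env = false  [c.fin > 25]
10. n5.acc = true  [a₀.ok > 24]
11. n9.fin = 28  [terminal]
12. n10.ok = 14  [terminal]
13. n4.key = 29  [29]
14. n4.lim = 3  [a.ok + c.fin - 39]
15. n11.sig = 19  [C.lim + 16]
16. n12.sig = 21  [B₀.sig + 2]
17. n13.fin = -4  [terminal]
18. n12.env = false  [c.fin == B.sig]
19. n12.acc = true  [B.sig > 20]
20. n14.sig = 0  [B₀.sig - 19]
21. n15.ok = -7  [terminal]
22. n14.env = true  [B.sig > -1]
23. n14.acc = true  [B.sig > -1]
24. n11.env = true  [B₀.sig > 18]
25. n11.acc = false  [false]
26. n16.sig = -2  [(if B₁.env then B₀.sig else C.lim) - 12]
27. n17.sig = "uy"  [terminal]
28. n16.env = false  [B.sig > -2]
29. n16.acc = true  [B.sig > -3]
30. n3.env = true  [B₀.sig == 10]
31. n3.acc = false  [B₁.env == false]
32. n2.key = 17  [17]
33. n2.lim = 1  [1]
34. n0.env = "qp"  ["qp"]
35. n0.key = -7  [C.key - 24]
36. n0.ok = true  [a.ok > -3]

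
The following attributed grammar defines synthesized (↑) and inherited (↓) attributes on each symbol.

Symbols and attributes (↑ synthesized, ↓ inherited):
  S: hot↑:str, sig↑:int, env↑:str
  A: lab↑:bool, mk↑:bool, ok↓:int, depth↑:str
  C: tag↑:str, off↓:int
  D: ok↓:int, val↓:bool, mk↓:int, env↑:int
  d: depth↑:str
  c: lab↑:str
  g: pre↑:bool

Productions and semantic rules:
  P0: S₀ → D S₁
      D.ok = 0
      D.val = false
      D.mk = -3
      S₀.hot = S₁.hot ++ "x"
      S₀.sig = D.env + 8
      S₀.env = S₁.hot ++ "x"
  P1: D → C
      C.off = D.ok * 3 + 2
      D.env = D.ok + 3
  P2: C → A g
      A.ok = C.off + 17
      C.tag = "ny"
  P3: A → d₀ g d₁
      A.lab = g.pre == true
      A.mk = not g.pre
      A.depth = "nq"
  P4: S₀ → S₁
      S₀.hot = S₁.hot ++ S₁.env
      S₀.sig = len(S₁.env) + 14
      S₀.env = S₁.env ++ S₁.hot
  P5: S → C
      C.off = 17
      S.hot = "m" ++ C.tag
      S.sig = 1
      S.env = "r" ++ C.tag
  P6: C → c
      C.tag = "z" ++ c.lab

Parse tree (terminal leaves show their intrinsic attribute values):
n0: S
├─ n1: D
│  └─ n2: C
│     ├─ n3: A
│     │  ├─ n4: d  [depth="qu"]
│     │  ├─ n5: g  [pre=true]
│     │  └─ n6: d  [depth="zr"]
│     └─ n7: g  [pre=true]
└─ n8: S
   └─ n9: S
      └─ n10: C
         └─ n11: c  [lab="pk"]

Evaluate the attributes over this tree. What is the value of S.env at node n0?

"mzpkrzpkx"

1. n1.ok = 0  [0]
2. n1.val = false  [false]
3. n1.mk = -3  [-3]
4. n2.off = 2  [D.ok * 3 + 2]
5. n3.ok = 19  [C.off + 17]
6. n4.depth = "qu"  [terminal]
7. n5.pre = true  [terminal]
8. n6.depth = "zr"  [terminal]
9. n3.lab = true  [g.pre == true]
10. n3.mk = false  [not g.pre]
11. n3.depth = "nq"  ["nq"]
12. n7.pre = true  [terminal]
13. n2.tag = "ny"  ["ny"]
14. n1.env = 3  [D.ok + 3]
15. n10.off = 17  [17]
16. n11.lab = "pk"  [terminal]
17. n10.tag = "zpk"  ["z" ++ c.lab]
18. n9.hot = "mzpk"  ["m" ++ C.tag]
19. n9.sig = 1  [1]
20. n9.env = "rzpk"  ["r" ++ C.tag]
21. n8.hot = "mzpkrzpk"  [S₁.hot ++ S₁.env]
22. n8.sig = 18  [len(S₁.env) + 14]
23. n8.env = "rzpkmzpk"  [S₁.env ++ S₁.hot]
24. n0.hot = "mzpkrzpkx"  [S₁.hot ++ "x"]
25. n0.sig = 11  [D.env + 8]
26. n0.env = "mzpkrzpkx"  [S₁.hot ++ "x"]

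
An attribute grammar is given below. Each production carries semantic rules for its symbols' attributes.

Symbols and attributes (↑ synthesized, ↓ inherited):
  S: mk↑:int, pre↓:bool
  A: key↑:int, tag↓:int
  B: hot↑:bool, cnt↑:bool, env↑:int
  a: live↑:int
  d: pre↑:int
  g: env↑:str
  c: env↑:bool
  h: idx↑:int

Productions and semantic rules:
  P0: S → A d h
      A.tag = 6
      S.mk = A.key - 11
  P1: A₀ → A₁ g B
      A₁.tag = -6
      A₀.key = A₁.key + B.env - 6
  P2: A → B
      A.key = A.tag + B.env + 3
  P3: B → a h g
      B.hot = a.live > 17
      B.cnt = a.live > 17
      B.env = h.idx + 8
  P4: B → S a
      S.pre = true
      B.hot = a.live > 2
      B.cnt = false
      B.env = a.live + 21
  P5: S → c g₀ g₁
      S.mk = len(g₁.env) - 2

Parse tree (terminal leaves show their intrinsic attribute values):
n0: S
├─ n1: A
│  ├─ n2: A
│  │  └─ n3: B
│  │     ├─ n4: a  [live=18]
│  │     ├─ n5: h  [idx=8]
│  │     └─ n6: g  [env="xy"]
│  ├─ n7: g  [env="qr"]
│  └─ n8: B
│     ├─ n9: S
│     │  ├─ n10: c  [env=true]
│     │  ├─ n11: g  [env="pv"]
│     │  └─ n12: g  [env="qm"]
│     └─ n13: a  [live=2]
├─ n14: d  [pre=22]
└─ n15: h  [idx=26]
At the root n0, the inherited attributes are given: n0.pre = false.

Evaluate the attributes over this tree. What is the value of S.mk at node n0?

1. n0.pre = false  [given at root]
2. n1.tag = 6  [6]
3. n2.tag = -6  [-6]
4. n4.live = 18  [terminal]
5. n5.idx = 8  [terminal]
6. n6.env = "xy"  [terminal]
7. n3.hot = true  [a.live > 17]
8. n3.cnt = true  [a.live > 17]
9. n3.env = 16  [h.idx + 8]
10. n2.key = 13  [A.tag + B.env + 3]
11. n7.env = "qr"  [terminal]
12. n9.pre = true  [true]
13. n10.env = true  [terminal]
14. n11.env = "pv"  [terminal]
15. n12.env = "qm"  [terminal]
16. n9.mk = 0  [len(g₁.env) - 2]
17. n13.live = 2  [terminal]
18. n8.hot = false  [a.live > 2]
19. n8.cnt = false  [false]
20. n8.env = 23  [a.live + 21]
21. n1.key = 30  [A₁.key + B.env - 6]
22. n14.pre = 22  [terminal]
23. n15.idx = 26  [terminal]
24. n0.mk = 19  [A.key - 11]

19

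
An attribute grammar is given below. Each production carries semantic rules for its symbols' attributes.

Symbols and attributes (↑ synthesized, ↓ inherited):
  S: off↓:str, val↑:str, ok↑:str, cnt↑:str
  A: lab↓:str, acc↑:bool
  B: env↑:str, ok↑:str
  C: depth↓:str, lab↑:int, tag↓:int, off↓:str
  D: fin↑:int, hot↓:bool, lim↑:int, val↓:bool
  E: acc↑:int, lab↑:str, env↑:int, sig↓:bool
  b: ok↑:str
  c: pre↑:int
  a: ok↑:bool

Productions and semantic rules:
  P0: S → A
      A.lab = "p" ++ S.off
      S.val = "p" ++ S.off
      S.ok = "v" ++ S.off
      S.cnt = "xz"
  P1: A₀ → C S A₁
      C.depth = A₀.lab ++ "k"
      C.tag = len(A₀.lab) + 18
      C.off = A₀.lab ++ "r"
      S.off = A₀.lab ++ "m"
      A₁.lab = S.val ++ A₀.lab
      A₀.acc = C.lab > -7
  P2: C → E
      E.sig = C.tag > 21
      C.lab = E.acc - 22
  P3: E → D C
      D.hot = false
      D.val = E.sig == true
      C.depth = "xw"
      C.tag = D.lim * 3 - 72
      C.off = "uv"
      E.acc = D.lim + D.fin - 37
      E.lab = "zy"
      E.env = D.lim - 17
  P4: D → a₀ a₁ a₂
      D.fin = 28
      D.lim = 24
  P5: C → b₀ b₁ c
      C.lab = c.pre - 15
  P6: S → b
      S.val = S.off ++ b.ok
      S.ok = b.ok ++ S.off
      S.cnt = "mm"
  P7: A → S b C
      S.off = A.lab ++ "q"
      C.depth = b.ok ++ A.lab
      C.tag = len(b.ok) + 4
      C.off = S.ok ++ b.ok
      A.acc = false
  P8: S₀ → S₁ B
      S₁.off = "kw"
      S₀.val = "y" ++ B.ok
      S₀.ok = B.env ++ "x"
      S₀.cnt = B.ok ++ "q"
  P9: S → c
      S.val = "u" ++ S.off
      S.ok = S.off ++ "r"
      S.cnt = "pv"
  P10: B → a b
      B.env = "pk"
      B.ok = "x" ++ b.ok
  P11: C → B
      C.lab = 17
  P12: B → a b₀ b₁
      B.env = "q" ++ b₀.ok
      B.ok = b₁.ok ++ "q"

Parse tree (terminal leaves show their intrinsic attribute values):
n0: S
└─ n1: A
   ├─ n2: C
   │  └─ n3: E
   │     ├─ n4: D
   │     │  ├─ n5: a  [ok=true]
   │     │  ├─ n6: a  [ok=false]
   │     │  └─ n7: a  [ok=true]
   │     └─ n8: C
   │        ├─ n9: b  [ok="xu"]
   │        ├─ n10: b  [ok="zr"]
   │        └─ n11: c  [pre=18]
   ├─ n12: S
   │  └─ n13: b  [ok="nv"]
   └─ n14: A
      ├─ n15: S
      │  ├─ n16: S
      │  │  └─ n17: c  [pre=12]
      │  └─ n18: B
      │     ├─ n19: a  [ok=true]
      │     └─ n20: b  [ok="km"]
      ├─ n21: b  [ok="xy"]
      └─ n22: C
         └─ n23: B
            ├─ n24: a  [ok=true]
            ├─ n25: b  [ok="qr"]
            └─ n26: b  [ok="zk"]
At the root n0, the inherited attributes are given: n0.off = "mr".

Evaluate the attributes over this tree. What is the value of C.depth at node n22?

1. n0.off = "mr"  [given at root]
2. n1.lab = "pmr"  ["p" ++ S.off]
3. n2.depth = "pmrk"  [A₀.lab ++ "k"]
4. n2.tag = 21  [len(A₀.lab) + 18]
5. n2.off = "pmrr"  [A₀.lab ++ "r"]
6. n3.sig = false  [C.tag > 21]
7. n4.hot = false  [false]
8. n4.val = false  [E.sig == true]
9. n5.ok = true  [terminal]
10. n6.ok = false  [terminal]
11. n7.ok = true  [terminal]
12. n4.fin = 28  [28]
13. n4.lim = 24  [24]
14. n8.depth = "xw"  ["xw"]
15. n8.tag = 0  [D.lim * 3 - 72]
16. n8.off = "uv"  ["uv"]
17. n9.ok = "xu"  [terminal]
18. n10.ok = "zr"  [terminal]
19. n11.pre = 18  [terminal]
20. n8.lab = 3  [c.pre - 15]
21. n3.acc = 15  [D.lim + D.fin - 37]
22. n3.lab = "zy"  ["zy"]
23. n3.env = 7  [D.lim - 17]
24. n2.lab = -7  [E.acc - 22]
25. n12.off = "pmrm"  [A₀.lab ++ "m"]
26. n13.ok = "nv"  [terminal]
27. n12.val = "pmrmnv"  [S.off ++ b.ok]
28. n12.ok = "nvpmrm"  [b.ok ++ S.off]
29. n12.cnt = "mm"  ["mm"]
30. n14.lab = "pmrmnvpmr"  [S.val ++ A₀.lab]
31. n15.off = "pmrmnvpmrq"  [A.lab ++ "q"]
32. n16.off = "kw"  ["kw"]
33. n17.pre = 12  [terminal]
34. n16.val = "ukw"  ["u" ++ S.off]
35. n16.ok = "kwr"  [S.off ++ "r"]
36. n16.cnt = "pv"  ["pv"]
37. n19.ok = true  [terminal]
38. n20.ok = "km"  [terminal]
39. n18.env = "pk"  ["pk"]
40. n18.ok = "xkm"  ["x" ++ b.ok]
41. n15.val = "yxkm"  ["y" ++ B.ok]
42. n15.ok = "pkx"  [B.env ++ "x"]
43. n15.cnt = "xkmq"  [B.ok ++ "q"]
44. n21.ok = "xy"  [terminal]
45. n22.depth = "xypmrmnvpmr"  [b.ok ++ A.lab]
46. n22.tag = 6  [len(b.ok) + 4]
47. n22.off = "pkxxy"  [S.ok ++ b.ok]
48. n24.ok = true  [terminal]
49. n25.ok = "qr"  [terminal]
50. n26.ok = "zk"  [terminal]
51. n23.env = "qqr"  ["q" ++ b₀.ok]
52. n23.ok = "zkq"  [b₁.ok ++ "q"]
53. n22.lab = 17  [17]
54. n14.acc = false  [false]
55. n1.acc = false  [C.lab > -7]
56. n0.val = "pmr"  ["p" ++ S.off]
57. n0.ok = "vmr"  ["v" ++ S.off]
58. n0.cnt = "xz"  ["xz"]

"xypmrmnvpmr"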